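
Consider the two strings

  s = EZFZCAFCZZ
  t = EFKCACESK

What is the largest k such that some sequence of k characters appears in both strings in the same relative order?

5

Let dp[i][j] be the LCS length of the first i characters of s and the first j characters of t. dp[i][j] = dp[i-1][j-1]+1 when the i-th and j-th characters match, else max(dp[i-1][j], dp[i][j-1]).
    ·  E  F  K  C  A  C  E  S  K
 ·  0  0  0  0  0  0  0  0  0  0
 E  0  1  1  1  1  1  1  1  1  1
 Z  0  1  1  1  1  1  1  1  1  1
 F  0  1  2  2  2  2  2  2  2  2
 Z  0  1  2  2  2  2  2  2  2  2
 C  0  1  2  2  3  3  3  3  3  3
 A  0  1  2  2  3  4  4  4  4  4
 F  0  1  2  2  3  4  4  4  4  4
 C  0  1  2  2  3  4  5  5  5  5
 Z  0  1  2  2  3  4  5  5  5  5
 Z  0  1  2  2  3  4  5  5  5  5
dp[10][9] = 5. One LCS (by backtracking along matches): EFCAC.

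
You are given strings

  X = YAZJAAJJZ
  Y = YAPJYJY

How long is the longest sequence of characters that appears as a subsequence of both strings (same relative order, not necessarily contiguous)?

4

Pick Y [1,1] → A [2,2] → J [4,4] → J [7,6]; all 4 characters appear in both, in order, and the DP table's final entry dp[9][7] is also 4, so no common subsequence is longer.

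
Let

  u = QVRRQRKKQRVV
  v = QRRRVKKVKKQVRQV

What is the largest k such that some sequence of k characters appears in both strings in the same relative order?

9

Taking Q (u #1, v #1), then R (u #3, v #2), then R (u #4, v #3), then R (u #6, v #4), then K (u #7, v #9), then K (u #8, v #10), then Q (u #9, v #11), then R (u #10, v #13), then V (u #12, v #15) gives a common subsequence of length 9. Since dp[12][15] = 9, nothing longer is possible.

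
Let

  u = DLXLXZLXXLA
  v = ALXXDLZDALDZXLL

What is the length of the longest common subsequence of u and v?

Pick L [2,2]; then X [3,4]; then L [4,6]; then Z [6,7]; then L [7,10]; then X [8,13]; then L [10,15]; all 7 characters appear in both, in order. The LCS DP gives dp[11][15] = 7, so this is optimal.

7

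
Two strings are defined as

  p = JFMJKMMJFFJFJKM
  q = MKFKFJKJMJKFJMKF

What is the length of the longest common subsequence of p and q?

Pick F at p[2]=q[5], then J at p[4]=q[6], then K at p[5]=q[7], then M at p[7]=q[9], then J at p[8]=q[10], then F at p[10]=q[12], then J at p[11]=q[13], then F at p[12]=q[16]; all 8 characters appear in both, in order. Since dp[15][16] = 8, nothing longer is possible.

8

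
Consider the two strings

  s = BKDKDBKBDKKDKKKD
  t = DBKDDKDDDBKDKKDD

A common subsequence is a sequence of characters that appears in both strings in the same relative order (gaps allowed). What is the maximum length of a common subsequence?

Pick B at s[1]=t[2]; then K at s[2]=t[3]; then D at s[3]=t[5]; then K at s[4]=t[6]; then D at s[5]=t[9]; then B at s[6]=t[10]; then K at s[7]=t[11]; then D at s[9]=t[12]; then K at s[10]=t[13]; then K at s[11]=t[14]; then D at s[12]=t[15]; then D at s[16]=t[16]; all 12 characters appear in both, in order. The LCS DP gives dp[16][16] = 12, so this is optimal.

12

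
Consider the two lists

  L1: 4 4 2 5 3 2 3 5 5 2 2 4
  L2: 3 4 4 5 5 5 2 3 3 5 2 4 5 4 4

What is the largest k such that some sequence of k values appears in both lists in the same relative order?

Pick 4 (L1 #1, L2 #2) → 4 (L1 #2, L2 #3) → 2 (L1 #3, L2 #7) → 3 (L1 #5, L2 #8) → 3 (L1 #7, L2 #9) → 5 (L1 #8, L2 #10) → 5 (L1 #9, L2 #13) → 4 (L1 #12, L2 #15); all 8 values appear in both, in order. Since dp[12][15] = 8, nothing longer is possible.

8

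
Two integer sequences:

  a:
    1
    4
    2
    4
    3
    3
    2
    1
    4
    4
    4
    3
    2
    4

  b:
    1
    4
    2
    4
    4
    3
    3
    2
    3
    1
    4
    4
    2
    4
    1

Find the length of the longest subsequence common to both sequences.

One common subsequence of length 12: 1 at a[1]=b[1] → 4 at a[2]=b[2] → 2 at a[3]=b[3] → 4 at a[4]=b[5] → 3 at a[5]=b[6] → 3 at a[6]=b[7] → 2 at a[7]=b[8] → 1 at a[8]=b[10] → 4 at a[10]=b[11] → 4 at a[11]=b[12] → 2 at a[13]=b[13] → 4 at a[14]=b[14]. dp[14][15] = 12 confirms this is the maximum.

12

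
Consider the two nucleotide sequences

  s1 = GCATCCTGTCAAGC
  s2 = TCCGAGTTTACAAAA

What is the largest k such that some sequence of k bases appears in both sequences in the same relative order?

8

Pick G at s1[1]=s2[4], then A at s1[3]=s2[5], then T at s1[4]=s2[7], then T at s1[7]=s2[8], then T at s1[9]=s2[9], then C at s1[10]=s2[11], then A at s1[11]=s2[14], then A at s1[12]=s2[15]; all 8 bases appear in both, in order. dp[14][15] = 8 confirms this is the maximum.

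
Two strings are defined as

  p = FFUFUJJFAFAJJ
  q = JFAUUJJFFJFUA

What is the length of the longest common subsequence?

Match F [1,2], U [3,4], U [5,5], J [6,6], J [7,7], F [8,9], F [10,11], A [11,13] — 8 characters in the same relative order in both. The LCS DP gives dp[13][13] = 8, so this is optimal.

8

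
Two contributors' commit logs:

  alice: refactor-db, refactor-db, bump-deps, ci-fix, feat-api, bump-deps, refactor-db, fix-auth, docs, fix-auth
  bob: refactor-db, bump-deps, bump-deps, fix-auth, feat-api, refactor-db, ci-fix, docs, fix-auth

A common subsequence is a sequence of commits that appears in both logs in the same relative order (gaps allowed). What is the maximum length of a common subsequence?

One common subsequence of length 6: refactor-db at alice[1]=bob[1]; then bump-deps at alice[3]=bob[3]; then feat-api at alice[5]=bob[5]; then refactor-db at alice[7]=bob[6]; then docs at alice[9]=bob[8]; then fix-auth at alice[10]=bob[9]. Since dp[10][9] = 6, nothing longer is possible.

6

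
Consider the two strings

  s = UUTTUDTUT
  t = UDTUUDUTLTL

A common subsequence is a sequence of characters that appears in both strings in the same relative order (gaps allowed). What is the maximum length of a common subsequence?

6

One common subsequence of length 6: U (s #1, t #1), U (s #2, t #4), U (s #5, t #5), D (s #6, t #6), T (s #7, t #8), T (s #9, t #10). The LCS DP gives dp[9][11] = 6, so this is optimal.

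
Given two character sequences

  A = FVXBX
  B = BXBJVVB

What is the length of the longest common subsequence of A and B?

2

Let dp[i][j] be the LCS length of the first i characters of A and the first j characters of B. dp[i][j] = dp[i-1][j-1]+1 when the i-th and j-th characters match, else max(dp[i-1][j], dp[i][j-1]).
    ·  B  X  B  J  V  V  B
 ·  0  0  0  0  0  0  0  0
 F  0  0  0  0  0  0  0  0
 V  0  0  0  0  0  1  1  1
 X  0  0  1  1  1  1  1  1
 B  0  1  1  2  2  2  2  2
 X  0  1  2  2  2  2  2  2
dp[5][7] = 2. One LCS (by backtracking along matches): VB.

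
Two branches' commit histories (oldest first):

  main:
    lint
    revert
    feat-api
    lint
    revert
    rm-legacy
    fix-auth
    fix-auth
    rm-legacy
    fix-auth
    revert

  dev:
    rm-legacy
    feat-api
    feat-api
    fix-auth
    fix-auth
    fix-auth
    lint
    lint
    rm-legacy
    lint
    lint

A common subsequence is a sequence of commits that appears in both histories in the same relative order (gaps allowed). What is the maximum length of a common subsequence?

Taking feat-api at main[3]=dev[3], fix-auth at main[7]=dev[5], fix-auth at main[8]=dev[6], rm-legacy at main[9]=dev[9] gives a common subsequence of length 4, and the DP table's final entry dp[11][11] is also 4, so no common subsequence is longer.

4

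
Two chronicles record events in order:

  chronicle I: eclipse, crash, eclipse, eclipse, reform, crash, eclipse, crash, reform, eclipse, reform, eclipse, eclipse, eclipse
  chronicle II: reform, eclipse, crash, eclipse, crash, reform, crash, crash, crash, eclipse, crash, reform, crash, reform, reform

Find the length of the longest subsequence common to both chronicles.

9

Match eclipse [1,2], crash [2,3], eclipse [3,4], reform [5,6], crash [6,9], eclipse [7,10], crash [8,13], reform [9,14], reform [11,15] — 9 events in the same relative order in both. The LCS DP gives dp[14][15] = 9, so this is optimal.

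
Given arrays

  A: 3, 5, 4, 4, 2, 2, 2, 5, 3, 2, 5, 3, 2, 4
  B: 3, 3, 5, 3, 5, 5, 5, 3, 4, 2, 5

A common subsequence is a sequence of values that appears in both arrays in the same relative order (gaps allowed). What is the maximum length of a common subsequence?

One common subsequence of length 6: 3 (A #1, B #4), 5 (A #2, B #6), 5 (A #8, B #7), 3 (A #9, B #8), 2 (A #10, B #10), 5 (A #11, B #11). Since dp[14][11] = 6, nothing longer is possible.

6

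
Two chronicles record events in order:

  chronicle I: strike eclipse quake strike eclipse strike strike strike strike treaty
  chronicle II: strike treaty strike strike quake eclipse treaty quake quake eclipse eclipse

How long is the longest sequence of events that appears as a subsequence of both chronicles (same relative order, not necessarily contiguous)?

4

Taking strike at chronicle I[1]=chronicle II[4], then eclipse at chronicle I[2]=chronicle II[6], then quake at chronicle I[3]=chronicle II[9], then eclipse at chronicle I[5]=chronicle II[11] gives a common subsequence of length 4. The LCS DP gives dp[10][11] = 4, so this is optimal.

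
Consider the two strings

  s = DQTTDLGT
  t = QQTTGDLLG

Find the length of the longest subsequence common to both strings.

Pick Q [2,2]; then T [3,3]; then T [4,4]; then D [5,6]; then L [6,8]; then G [7,9]; all 6 characters appear in both, in order. dp[8][9] = 6 confirms this is the maximum.

6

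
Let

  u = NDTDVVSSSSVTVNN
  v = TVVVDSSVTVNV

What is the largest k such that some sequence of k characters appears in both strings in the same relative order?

Pick T (u #3, v #1), then V (u #5, v #3), then V (u #6, v #4), then S (u #9, v #6), then S (u #10, v #7), then V (u #11, v #8), then T (u #12, v #9), then V (u #13, v #10), then N (u #14, v #11); all 9 characters appear in both, in order, and the DP table's final entry dp[15][12] is also 9, so no common subsequence is longer.

9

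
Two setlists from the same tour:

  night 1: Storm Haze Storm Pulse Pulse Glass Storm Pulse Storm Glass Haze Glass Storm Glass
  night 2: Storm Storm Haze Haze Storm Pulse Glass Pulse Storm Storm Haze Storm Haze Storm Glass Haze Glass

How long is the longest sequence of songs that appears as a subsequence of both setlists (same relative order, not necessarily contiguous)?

10

One common subsequence of length 10: Storm (night 1 #1, night 2 #2), then Haze (night 1 #2, night 2 #4), then Storm (night 1 #3, night 2 #5), then Pulse (night 1 #4, night 2 #6), then Pulse (night 1 #5, night 2 #8), then Storm (night 1 #7, night 2 #12), then Storm (night 1 #9, night 2 #14), then Glass (night 1 #10, night 2 #15), then Haze (night 1 #11, night 2 #16), then Glass (night 1 #14, night 2 #17). The LCS DP gives dp[14][17] = 10, so this is optimal.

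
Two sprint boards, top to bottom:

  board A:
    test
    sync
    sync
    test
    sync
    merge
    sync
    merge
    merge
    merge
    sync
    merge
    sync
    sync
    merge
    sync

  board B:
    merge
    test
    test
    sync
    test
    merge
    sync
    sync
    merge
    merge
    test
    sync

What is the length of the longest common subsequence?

9

Pick test at board A[1]=board B[3] → sync at board A[3]=board B[4] → test at board A[4]=board B[5] → merge at board A[6]=board B[6] → sync at board A[7]=board B[7] → sync at board A[11]=board B[8] → merge at board A[12]=board B[9] → merge at board A[15]=board B[10] → sync at board A[16]=board B[12]; all 9 tasks appear in both, in order, and the DP table's final entry dp[16][12] is also 9, so no common subsequence is longer.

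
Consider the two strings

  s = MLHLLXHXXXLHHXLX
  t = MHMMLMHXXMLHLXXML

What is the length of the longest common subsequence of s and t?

One common subsequence of length 10: M (s #1, t #1), H (s #3, t #2), L (s #4, t #5), H (s #7, t #7), X (s #8, t #8), X (s #9, t #9), L (s #11, t #11), H (s #12, t #12), X (s #14, t #15), L (s #15, t #17), and the DP table's final entry dp[16][17] is also 10, so no common subsequence is longer.

10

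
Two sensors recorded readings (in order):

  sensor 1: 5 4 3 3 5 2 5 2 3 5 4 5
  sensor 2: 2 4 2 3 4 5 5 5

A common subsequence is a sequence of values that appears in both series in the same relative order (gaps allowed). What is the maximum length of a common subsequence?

5

Let dp[i][j] be the LCS length of the first i values of sensor 1 and the first j values of sensor 2. dp[i][j] = dp[i-1][j-1]+1 when the i-th and j-th values match, else max(dp[i-1][j], dp[i][j-1]).
    ·  2  4  2  3  4  5  5  5
 ·  0  0  0  0  0  0  0  0  0
 5  0  0  0  0  0  0  1  1  1
 4  0  0  1  1  1  1  1  1  1
 3  0  0  1  1  2  2  2  2  2
 3  0  0  1  1  2  2  2  2  2
 5  0  0  1  1  2  2  3  3  3
 2  0  1  1  2  2  2  3  3  3
 5  0  1  1  2  2  2  3  4  4
 2  0  1  1  2  2  2  3  4  4
 3  0  1  1  2  3  3  3  4  4
 5  0  1  1  2  3  3  4  4  5
 4  0  1  2  2  3  4  4  4  5
 5  0  1  2  2  3  4  5  5  5
dp[12][8] = 5. One LCS (by backtracking along matches): 4, 3, 5, 5, 5.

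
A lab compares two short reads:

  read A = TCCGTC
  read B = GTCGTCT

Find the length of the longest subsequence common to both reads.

Let dp[i][j] be the LCS length of the first i bases of read A and the first j bases of read B. dp[i][j] = dp[i-1][j-1]+1 when the i-th and j-th bases match, else max(dp[i-1][j], dp[i][j-1]).
    ·  G  T  C  G  T  C  T
 ·  0  0  0  0  0  0  0  0
 T  0  0  1  1  1  1  1  1
 C  0  0  1  2  2  2  2  2
 C  0  0  1  2  2  2  3  3
 G  0  1  1  2  3  3  3  3
 T  0  1  2  2  3  4  4  4
 C  0  1  2  3  3  4  5  5
dp[6][7] = 5. One LCS (by backtracking along matches): TCGTC.

5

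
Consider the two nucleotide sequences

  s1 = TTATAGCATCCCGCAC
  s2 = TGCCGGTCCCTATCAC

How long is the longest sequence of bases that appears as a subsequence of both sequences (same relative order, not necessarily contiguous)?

10

One common subsequence of length 10: T [4,1]; then G [6,2]; then C [7,4]; then T [9,7]; then C [10,8]; then C [11,9]; then C [12,10]; then C [14,14]; then A [15,15]; then C [16,16]. Since dp[16][16] = 10, nothing longer is possible.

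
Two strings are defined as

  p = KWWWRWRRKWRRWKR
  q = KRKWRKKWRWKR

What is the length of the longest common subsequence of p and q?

Match K [1,1], then R [5,2], then W [6,4], then R [7,5], then K [9,7], then W [10,8], then R [12,9], then W [13,10], then K [14,11], then R [15,12] — 10 characters in the same relative order in both. The LCS DP gives dp[15][12] = 10, so this is optimal.

10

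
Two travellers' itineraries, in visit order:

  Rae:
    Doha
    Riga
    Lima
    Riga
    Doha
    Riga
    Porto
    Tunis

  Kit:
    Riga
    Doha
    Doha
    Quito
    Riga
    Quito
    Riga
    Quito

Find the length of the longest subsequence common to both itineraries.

3

Pick Doha (Rae #1, Kit #3) → Riga (Rae #2, Kit #5) → Riga (Rae #4, Kit #7); all 3 stops appear in both, in order. The LCS DP gives dp[8][8] = 3, so this is optimal.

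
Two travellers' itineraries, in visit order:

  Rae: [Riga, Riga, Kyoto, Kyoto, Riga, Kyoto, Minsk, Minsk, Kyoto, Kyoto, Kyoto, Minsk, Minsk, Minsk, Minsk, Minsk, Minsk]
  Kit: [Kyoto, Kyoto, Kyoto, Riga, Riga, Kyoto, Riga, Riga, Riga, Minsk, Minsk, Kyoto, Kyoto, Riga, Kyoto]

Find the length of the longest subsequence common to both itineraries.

Taking Riga [1,4] → Riga [2,5] → Kyoto [3,6] → Riga [5,9] → Minsk [7,10] → Minsk [8,11] → Kyoto [9,12] → Kyoto [10,13] → Kyoto [11,15] gives a common subsequence of length 9, and the DP table's final entry dp[17][15] is also 9, so no common subsequence is longer.

9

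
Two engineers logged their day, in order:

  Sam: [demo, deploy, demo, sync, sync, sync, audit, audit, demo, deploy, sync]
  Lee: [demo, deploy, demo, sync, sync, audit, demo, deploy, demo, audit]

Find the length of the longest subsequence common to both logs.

8

Taking demo (Sam #1, Lee #1) → deploy (Sam #2, Lee #2) → demo (Sam #3, Lee #3) → sync (Sam #5, Lee #4) → sync (Sam #6, Lee #5) → audit (Sam #8, Lee #6) → demo (Sam #9, Lee #7) → deploy (Sam #10, Lee #8) gives a common subsequence of length 8. Since dp[11][10] = 8, nothing longer is possible.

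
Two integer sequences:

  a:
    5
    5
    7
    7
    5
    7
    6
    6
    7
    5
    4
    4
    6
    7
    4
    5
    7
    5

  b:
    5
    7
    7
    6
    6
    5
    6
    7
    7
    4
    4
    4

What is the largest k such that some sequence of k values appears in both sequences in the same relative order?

Taking 5 [2,1] → 7 [3,2] → 7 [4,3] → 5 [5,6] → 7 [6,8] → 7 [9,9] → 4 [11,10] → 4 [12,11] → 4 [15,12] gives a common subsequence of length 9. Since dp[18][12] = 9, nothing longer is possible.

9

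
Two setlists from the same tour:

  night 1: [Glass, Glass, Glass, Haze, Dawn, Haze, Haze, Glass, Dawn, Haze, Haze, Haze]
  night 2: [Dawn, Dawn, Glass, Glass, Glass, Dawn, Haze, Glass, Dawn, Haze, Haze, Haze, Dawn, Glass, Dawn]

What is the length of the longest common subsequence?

10

Match Glass at night 1[1]=night 2[3], then Glass at night 1[2]=night 2[4], then Glass at night 1[3]=night 2[5], then Dawn at night 1[5]=night 2[6], then Haze at night 1[7]=night 2[7], then Glass at night 1[8]=night 2[8], then Dawn at night 1[9]=night 2[9], then Haze at night 1[10]=night 2[10], then Haze at night 1[11]=night 2[11], then Haze at night 1[12]=night 2[12] — 10 songs in the same relative order in both, and the DP table's final entry dp[12][15] is also 10, so no common subsequence is longer.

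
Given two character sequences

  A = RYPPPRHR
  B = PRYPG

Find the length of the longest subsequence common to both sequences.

3

Let dp[i][j] be the LCS length of the first i characters of A and the first j characters of B. dp[i][j] = dp[i-1][j-1]+1 when the i-th and j-th characters match, else max(dp[i-1][j], dp[i][j-1]).
    ·  P  R  Y  P  G
 ·  0  0  0  0  0  0
 R  0  0  1  1  1  1
 Y  0  0  1  2  2  2
 P  0  1  1  2  3  3
 P  0  1  1  2  3  3
 P  0  1  1  2  3  3
 R  0  1  2  2  3  3
 H  0  1  2  2  3  3
 R  0  1  2  2  3  3
dp[8][5] = 3. One LCS (by backtracking along matches): RYP.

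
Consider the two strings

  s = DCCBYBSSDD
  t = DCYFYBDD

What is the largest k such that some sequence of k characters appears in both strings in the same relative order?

Match D (s #1, t #1) → C (s #2, t #2) → Y (s #5, t #5) → B (s #6, t #6) → D (s #9, t #7) → D (s #10, t #8) — 6 characters in the same relative order in both. Since dp[10][8] = 6, nothing longer is possible.

6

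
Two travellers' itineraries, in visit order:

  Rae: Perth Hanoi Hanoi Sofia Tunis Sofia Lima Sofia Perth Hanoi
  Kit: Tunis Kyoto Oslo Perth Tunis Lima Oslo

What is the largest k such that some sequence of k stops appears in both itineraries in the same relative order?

One common subsequence of length 3: Perth at Rae[1]=Kit[4], then Tunis at Rae[5]=Kit[5], then Lima at Rae[7]=Kit[6]. dp[10][7] = 3 confirms this is the maximum.

3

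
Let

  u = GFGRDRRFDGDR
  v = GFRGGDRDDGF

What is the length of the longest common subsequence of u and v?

Match G at u[1]=v[1] → F at u[2]=v[2] → G at u[3]=v[5] → R at u[4]=v[7] → D at u[5]=v[8] → D at u[9]=v[9] → G at u[10]=v[10] — 7 characters in the same relative order in both, and the DP table's final entry dp[12][11] is also 7, so no common subsequence is longer.

7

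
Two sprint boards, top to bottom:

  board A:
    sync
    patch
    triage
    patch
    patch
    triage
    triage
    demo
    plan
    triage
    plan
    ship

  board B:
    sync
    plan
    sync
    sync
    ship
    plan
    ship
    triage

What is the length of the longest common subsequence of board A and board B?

Match sync at board A[1]=board B[1] → plan at board A[9]=board B[2] → plan at board A[11]=board B[6] → ship at board A[12]=board B[7] — 4 tasks in the same relative order in both, and the DP table's final entry dp[12][8] is also 4, so no common subsequence is longer.

4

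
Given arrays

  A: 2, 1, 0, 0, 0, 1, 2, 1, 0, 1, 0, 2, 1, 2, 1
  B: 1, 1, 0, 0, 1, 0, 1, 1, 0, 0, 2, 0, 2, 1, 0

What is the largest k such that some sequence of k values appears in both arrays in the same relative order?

11

One common subsequence of length 11: 1 at A[2]=B[2], 0 at A[3]=B[3], 0 at A[4]=B[4], 0 at A[5]=B[6], 1 at A[6]=B[7], 1 at A[8]=B[8], 0 at A[9]=B[9], 0 at A[11]=B[10], 2 at A[12]=B[11], 2 at A[14]=B[13], 1 at A[15]=B[14]. Since dp[15][15] = 11, nothing longer is possible.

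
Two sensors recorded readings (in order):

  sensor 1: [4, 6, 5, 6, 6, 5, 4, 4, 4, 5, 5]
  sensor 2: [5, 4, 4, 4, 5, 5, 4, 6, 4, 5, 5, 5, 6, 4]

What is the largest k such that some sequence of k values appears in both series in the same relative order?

7

Match 4 at sensor 1[1]=sensor 2[4], then 5 at sensor 1[3]=sensor 2[5], then 5 at sensor 1[6]=sensor 2[6], then 4 at sensor 1[7]=sensor 2[7], then 4 at sensor 1[8]=sensor 2[9], then 5 at sensor 1[10]=sensor 2[11], then 5 at sensor 1[11]=sensor 2[12] — 7 values in the same relative order in both. Since dp[11][14] = 7, nothing longer is possible.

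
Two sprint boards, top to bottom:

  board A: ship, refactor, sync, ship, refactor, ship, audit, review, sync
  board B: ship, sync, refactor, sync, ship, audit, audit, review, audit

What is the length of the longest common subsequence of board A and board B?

6

Pick ship at board A[1]=board B[1], refactor at board A[2]=board B[3], sync at board A[3]=board B[4], ship at board A[4]=board B[5], audit at board A[7]=board B[7], review at board A[8]=board B[8]; all 6 tasks appear in both, in order. The LCS DP gives dp[9][9] = 6, so this is optimal.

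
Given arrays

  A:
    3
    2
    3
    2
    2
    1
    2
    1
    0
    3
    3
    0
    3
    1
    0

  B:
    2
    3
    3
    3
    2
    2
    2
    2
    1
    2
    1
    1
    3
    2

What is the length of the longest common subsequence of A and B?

One common subsequence of length 8: 3 at A[1]=B[4], 2 at A[2]=B[6], 2 at A[4]=B[7], 2 at A[5]=B[8], 1 at A[6]=B[9], 2 at A[7]=B[10], 1 at A[8]=B[12], 3 at A[10]=B[13]. The LCS DP gives dp[15][14] = 8, so this is optimal.

8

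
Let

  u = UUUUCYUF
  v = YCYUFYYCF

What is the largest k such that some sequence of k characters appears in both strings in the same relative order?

Match C at u[5]=v[2], then Y at u[6]=v[3], then U at u[7]=v[4], then F at u[8]=v[9] — 4 characters in the same relative order in both, and the DP table's final entry dp[8][9] is also 4, so no common subsequence is longer.

4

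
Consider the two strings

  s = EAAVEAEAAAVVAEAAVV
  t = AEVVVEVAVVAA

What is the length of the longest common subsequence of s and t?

8

Taking E (s #1, t #2), V (s #4, t #5), E (s #5, t #6), A (s #10, t #8), V (s #11, t #9), V (s #12, t #10), A (s #15, t #11), A (s #16, t #12) gives a common subsequence of length 8, and the DP table's final entry dp[18][12] is also 8, so no common subsequence is longer.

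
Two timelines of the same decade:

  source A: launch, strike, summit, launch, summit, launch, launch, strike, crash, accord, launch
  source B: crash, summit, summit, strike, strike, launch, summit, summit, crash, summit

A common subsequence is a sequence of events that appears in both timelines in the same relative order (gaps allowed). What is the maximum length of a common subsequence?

Pick launch at source A[1]=source B[6], then summit at source A[3]=source B[7], then summit at source A[5]=source B[8], then crash at source A[9]=source B[9]; all 4 events appear in both, in order. The LCS DP gives dp[11][10] = 4, so this is optimal.

4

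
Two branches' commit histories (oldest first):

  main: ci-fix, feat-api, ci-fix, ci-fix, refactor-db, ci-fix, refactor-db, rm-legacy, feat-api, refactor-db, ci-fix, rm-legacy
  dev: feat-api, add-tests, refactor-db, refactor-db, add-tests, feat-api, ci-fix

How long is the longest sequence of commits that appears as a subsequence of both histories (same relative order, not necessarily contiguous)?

Match feat-api (main #2, dev #1) → refactor-db (main #5, dev #3) → refactor-db (main #7, dev #4) → feat-api (main #9, dev #6) → ci-fix (main #11, dev #7) — 5 commits in the same relative order in both, and the DP table's final entry dp[12][7] is also 5, so no common subsequence is longer.

5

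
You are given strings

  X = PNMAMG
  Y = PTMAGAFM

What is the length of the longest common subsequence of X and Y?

Let dp[i][j] be the LCS length of the first i characters of X and the first j characters of Y. dp[i][j] = dp[i-1][j-1]+1 when the i-th and j-th characters match, else max(dp[i-1][j], dp[i][j-1]).
    ·  P  T  M  A  G  A  F  M
 ·  0  0  0  0  0  0  0  0  0
 P  0  1  1  1  1  1  1  1  1
 N  0  1  1  1  1  1  1  1  1
 M  0  1  1  2  2  2  2  2  2
 A  0  1  1  2  3  3  3  3  3
 M  0  1  1  2  3  3  3  3  4
 G  0  1  1  2  3  4  4  4  4
dp[6][8] = 4. One LCS (by backtracking along matches): PMAM.

4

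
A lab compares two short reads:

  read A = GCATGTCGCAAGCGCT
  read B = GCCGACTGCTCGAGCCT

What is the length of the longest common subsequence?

13

Taking G at read A[1]=read B[1], then C at read A[2]=read B[3], then A at read A[3]=read B[5], then T at read A[4]=read B[7], then G at read A[5]=read B[8], then T at read A[6]=read B[10], then C at read A[7]=read B[11], then G at read A[8]=read B[12], then A at read A[11]=read B[13], then G at read A[12]=read B[14], then C at read A[13]=read B[15], then C at read A[15]=read B[16], then T at read A[16]=read B[17] gives a common subsequence of length 13, and the DP table's final entry dp[16][17] is also 13, so no common subsequence is longer.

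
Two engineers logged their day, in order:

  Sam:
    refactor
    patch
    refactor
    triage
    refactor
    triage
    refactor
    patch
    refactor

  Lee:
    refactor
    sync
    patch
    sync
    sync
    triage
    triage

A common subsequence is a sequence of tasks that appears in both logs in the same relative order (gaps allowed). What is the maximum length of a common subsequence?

Pick refactor [1,1] → patch [2,3] → triage [4,6] → triage [6,7]; all 4 tasks appear in both, in order, and the DP table's final entry dp[9][7] is also 4, so no common subsequence is longer.

4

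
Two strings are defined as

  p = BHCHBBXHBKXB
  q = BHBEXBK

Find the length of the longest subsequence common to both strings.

6

Let dp[i][j] be the LCS length of the first i characters of p and the first j characters of q. dp[i][j] = dp[i-1][j-1]+1 when the i-th and j-th characters match, else max(dp[i-1][j], dp[i][j-1]).
    ·  B  H  B  E  X  B  K
 ·  0  0  0  0  0  0  0  0
 B  0  1  1  1  1  1  1  1
 H  0  1  2  2  2  2  2  2
 C  0  1  2  2  2  2  2  2
 H  0  1  2  2  2  2  2  2
 B  0  1  2  3  3  3  3  3
 B  0  1  2  3  3  3  4  4
 X  0  1  2  3  3  4  4  4
 H  0  1  2  3  3  4  4  4
 B  0  1  2  3  3  4  5  5
 K  0  1  2  3  3  4  5  6
 X  0  1  2  3  3  4  5  6
 B  0  1  2  3  3  4  5  6
dp[12][7] = 6. One LCS (by backtracking along matches): BHBXBK.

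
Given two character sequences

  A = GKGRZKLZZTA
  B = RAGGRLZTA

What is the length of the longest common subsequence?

One common subsequence of length 7: G [1,3], G [3,4], R [4,5], L [7,6], Z [9,7], T [10,8], A [11,9], and the DP table's final entry dp[11][9] is also 7, so no common subsequence is longer.

7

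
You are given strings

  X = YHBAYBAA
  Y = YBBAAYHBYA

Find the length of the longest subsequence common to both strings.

Let dp[i][j] be the LCS length of the first i characters of X and the first j characters of Y. dp[i][j] = dp[i-1][j-1]+1 when the i-th and j-th characters match, else max(dp[i-1][j], dp[i][j-1]).
    ·  Y  B  B  A  A  Y  H  B  Y  A
 ·  0  0  0  0  0  0  0  0  0  0  0
 Y  0  1  1  1  1  1  1  1  1  1  1
 H  0  1  1  1  1  1  1  2  2  2  2
 B  0  1  2  2  2  2  2  2  3  3  3
 A  0  1  2  2  3  3  3  3  3  3  4
 Y  0  1  2  2  3  3  4  4  4  4  4
 B  0  1  2  3  3  3  4  4  5  5  5
 A  0  1  2  3  4  4  4  4  5  5  6
 A  0  1  2  3  4  5  5  5  5  5  6
dp[8][10] = 6. One LCS (by backtracking along matches): YBAYBA.

6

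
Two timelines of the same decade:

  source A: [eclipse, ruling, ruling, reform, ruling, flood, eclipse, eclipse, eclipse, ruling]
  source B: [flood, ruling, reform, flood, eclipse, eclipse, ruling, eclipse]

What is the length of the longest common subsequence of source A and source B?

6

Match ruling (source A #3, source B #2) → reform (source A #4, source B #3) → flood (source A #6, source B #4) → eclipse (source A #7, source B #5) → eclipse (source A #8, source B #6) → eclipse (source A #9, source B #8) — 6 events in the same relative order in both. The LCS DP gives dp[10][8] = 6, so this is optimal.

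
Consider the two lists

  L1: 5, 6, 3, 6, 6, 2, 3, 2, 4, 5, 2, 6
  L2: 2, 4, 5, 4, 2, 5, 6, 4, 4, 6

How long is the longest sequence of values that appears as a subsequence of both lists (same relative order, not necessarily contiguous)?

One common subsequence of length 5: 2 [8,1] → 4 [9,2] → 5 [10,3] → 2 [11,5] → 6 [12,10]. The LCS DP gives dp[12][10] = 5, so this is optimal.

5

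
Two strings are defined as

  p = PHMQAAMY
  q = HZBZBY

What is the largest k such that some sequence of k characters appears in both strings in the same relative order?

One common subsequence of length 2: H (p #2, q #1), then Y (p #8, q #6). The LCS DP gives dp[8][6] = 2, so this is optimal.

2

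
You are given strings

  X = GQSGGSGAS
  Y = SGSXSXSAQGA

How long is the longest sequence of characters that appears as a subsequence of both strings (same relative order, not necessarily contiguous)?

5

Let dp[i][j] be the LCS length of the first i characters of X and the first j characters of Y. dp[i][j] = dp[i-1][j-1]+1 when the i-th and j-th characters match, else max(dp[i-1][j], dp[i][j-1]).
    ·  S  G  S  X  S  X  S  A  Q  G  A
 ·  0  0  0  0  0  0  0  0  0  0  0  0
 G  0  0  1  1  1  1  1  1  1  1  1  1
 Q  0  0  1  1  1  1  1  1  1  2  2  2
 S  0  1  1  2  2  2  2  2  2  2  2  2
 G  0  1  2  2  2  2  2  2  2  2  3  3
 G  0  1  2  2  2  2  2  2  2  2  3  3
 S  0  1  2  3  3  3  3  3  3  3  3  3
 G  0  1  2  3  3  3  3  3  3  3  4  4
 A  0  1  2  3  3  3  3  3  4  4  4  5
 S  0  1  2  3  3  4  4  4  4  4  4  5
dp[9][11] = 5. One LCS (by backtracking along matches): GSSGA.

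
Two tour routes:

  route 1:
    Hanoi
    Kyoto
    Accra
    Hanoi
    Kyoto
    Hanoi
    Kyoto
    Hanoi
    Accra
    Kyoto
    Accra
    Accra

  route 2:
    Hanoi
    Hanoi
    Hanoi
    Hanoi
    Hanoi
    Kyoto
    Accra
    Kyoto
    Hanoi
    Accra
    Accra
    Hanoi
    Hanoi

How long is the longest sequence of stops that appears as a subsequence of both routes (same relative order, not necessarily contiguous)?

8

One common subsequence of length 8: Hanoi at route 1[1]=route 2[3], Hanoi at route 1[4]=route 2[4], Hanoi at route 1[6]=route 2[5], Kyoto at route 1[7]=route 2[6], Accra at route 1[9]=route 2[7], Kyoto at route 1[10]=route 2[8], Accra at route 1[11]=route 2[10], Accra at route 1[12]=route 2[11]. Since dp[12][13] = 8, nothing longer is possible.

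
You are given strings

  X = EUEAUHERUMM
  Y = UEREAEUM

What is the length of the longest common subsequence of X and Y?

6

Pick E at X[1]=Y[2] → E at X[3]=Y[4] → A at X[4]=Y[5] → E at X[7]=Y[6] → U at X[9]=Y[7] → M at X[11]=Y[8]; all 6 characters appear in both, in order. Since dp[11][8] = 6, nothing longer is possible.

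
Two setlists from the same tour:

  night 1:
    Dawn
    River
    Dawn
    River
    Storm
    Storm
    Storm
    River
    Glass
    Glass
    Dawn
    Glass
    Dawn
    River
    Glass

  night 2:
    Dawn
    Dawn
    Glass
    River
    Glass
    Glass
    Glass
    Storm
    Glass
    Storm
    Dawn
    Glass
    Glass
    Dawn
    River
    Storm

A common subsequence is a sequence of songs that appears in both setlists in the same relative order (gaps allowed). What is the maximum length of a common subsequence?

One common subsequence of length 9: Dawn (night 1 #1, night 2 #1) → Dawn (night 1 #3, night 2 #2) → River (night 1 #4, night 2 #4) → Storm (night 1 #5, night 2 #8) → Storm (night 1 #6, night 2 #10) → Glass (night 1 #10, night 2 #12) → Glass (night 1 #12, night 2 #13) → Dawn (night 1 #13, night 2 #14) → River (night 1 #14, night 2 #15). dp[15][16] = 9 confirms this is the maximum.

9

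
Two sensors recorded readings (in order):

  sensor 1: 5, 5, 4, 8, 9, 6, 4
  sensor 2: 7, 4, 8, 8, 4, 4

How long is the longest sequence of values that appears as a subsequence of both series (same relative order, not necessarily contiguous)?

Let dp[i][j] be the LCS length of the first i values of sensor 1 and the first j values of sensor 2. dp[i][j] = dp[i-1][j-1]+1 when the i-th and j-th values match, else max(dp[i-1][j], dp[i][j-1]).
    ·  7  4  8  8  4  4
 ·  0  0  0  0  0  0  0
 5  0  0  0  0  0  0  0
 5  0  0  0  0  0  0  0
 4  0  0  1  1  1  1  1
 8  0  0  1  2  2  2  2
 9  0  0  1  2  2  2  2
 6  0  0  1  2  2  2  2
 4  0  0  1  2  2  3  3
dp[7][6] = 3. One LCS (by backtracking along matches): 4, 8, 4.

3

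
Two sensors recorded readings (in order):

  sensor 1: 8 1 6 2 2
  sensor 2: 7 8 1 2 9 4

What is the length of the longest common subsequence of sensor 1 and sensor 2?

3

Match 8 [1,2] → 1 [2,3] → 2 [4,4] — 3 values in the same relative order in both, and the DP table's final entry dp[5][6] is also 3, so no common subsequence is longer.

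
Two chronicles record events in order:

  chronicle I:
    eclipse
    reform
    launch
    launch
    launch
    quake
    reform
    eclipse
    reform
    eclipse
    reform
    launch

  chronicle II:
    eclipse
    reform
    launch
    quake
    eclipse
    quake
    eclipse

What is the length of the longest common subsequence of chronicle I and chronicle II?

6

Taking eclipse (chronicle I #1, chronicle II #1), reform (chronicle I #2, chronicle II #2), launch (chronicle I #5, chronicle II #3), quake (chronicle I #6, chronicle II #4), eclipse (chronicle I #8, chronicle II #5), eclipse (chronicle I #10, chronicle II #7) gives a common subsequence of length 6. Since dp[12][7] = 6, nothing longer is possible.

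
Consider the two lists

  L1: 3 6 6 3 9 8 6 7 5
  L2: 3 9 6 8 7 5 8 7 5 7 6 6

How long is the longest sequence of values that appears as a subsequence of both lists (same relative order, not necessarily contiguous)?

Pick 3 (L1 #1, L2 #1); then 6 (L1 #2, L2 #3); then 8 (L1 #6, L2 #7); then 7 (L1 #8, L2 #8); then 5 (L1 #9, L2 #9); all 5 values appear in both, in order. dp[9][12] = 5 confirms this is the maximum.

5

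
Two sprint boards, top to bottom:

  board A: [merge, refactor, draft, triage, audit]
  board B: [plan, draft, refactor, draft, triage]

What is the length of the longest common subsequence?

Pick refactor (board A #2, board B #3) → draft (board A #3, board B #4) → triage (board A #4, board B #5); all 3 tasks appear in both, in order. Since dp[5][5] = 3, nothing longer is possible.

3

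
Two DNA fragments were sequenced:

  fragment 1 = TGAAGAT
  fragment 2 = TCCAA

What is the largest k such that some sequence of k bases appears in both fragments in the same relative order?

One common subsequence of length 3: T (fragment 1 #1, fragment 2 #1), then A (fragment 1 #4, fragment 2 #4), then A (fragment 1 #6, fragment 2 #5), and the DP table's final entry dp[7][5] is also 3, so no common subsequence is longer.

3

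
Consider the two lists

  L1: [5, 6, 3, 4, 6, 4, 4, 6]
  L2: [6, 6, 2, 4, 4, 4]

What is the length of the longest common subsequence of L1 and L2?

4

Match 6 at L1[2]=L2[2], 4 at L1[4]=L2[4], 4 at L1[6]=L2[5], 4 at L1[7]=L2[6] — 4 values in the same relative order in both, and the DP table's final entry dp[8][6] is also 4, so no common subsequence is longer.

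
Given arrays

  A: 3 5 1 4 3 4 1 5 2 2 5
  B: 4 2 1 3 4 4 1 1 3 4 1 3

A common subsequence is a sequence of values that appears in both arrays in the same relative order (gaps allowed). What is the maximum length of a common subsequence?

One common subsequence of length 5: 3 at A[1]=B[4] → 1 at A[3]=B[8] → 3 at A[5]=B[9] → 4 at A[6]=B[10] → 1 at A[7]=B[11]. The LCS DP gives dp[11][12] = 5, so this is optimal.

5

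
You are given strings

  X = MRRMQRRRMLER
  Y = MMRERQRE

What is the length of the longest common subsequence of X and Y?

Let dp[i][j] be the LCS length of the first i characters of X and the first j characters of Y. dp[i][j] = dp[i-1][j-1]+1 when the i-th and j-th characters match, else max(dp[i-1][j], dp[i][j-1]).
    ·  M  M  R  E  R  Q  R  E
 ·  0  0  0  0  0  0  0  0  0
 M  0  1  1  1  1  1  1  1  1
 R  0  1  1  2  2  2  2  2  2
 R  0  1  1  2  2  3  3  3  3
 M  0  1  2  2  2  3  3  3  3
 Q  0  1  2  2  2  3  4  4  4
 R  0  1  2  3  3  3  4  5  5
 R  0  1  2  3  3  4  4  5  5
 R  0  1  2  3  3  4  4  5  5
 M  0  1  2  3  3  4  4  5  5
 L  0  1  2  3  3  4  4  5  5
 E  0  1  2  3  4  4  4  5  6
 R  0  1  2  3  4  5  5  5  6
dp[12][8] = 6. One LCS (by backtracking along matches): MRRQRE.

6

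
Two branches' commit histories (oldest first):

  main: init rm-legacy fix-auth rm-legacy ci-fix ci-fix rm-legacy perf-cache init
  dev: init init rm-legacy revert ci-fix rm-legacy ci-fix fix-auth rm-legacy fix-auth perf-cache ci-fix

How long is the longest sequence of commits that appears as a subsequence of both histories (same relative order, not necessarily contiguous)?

6

Match init at main[1]=dev[2], then rm-legacy at main[2]=dev[3], then rm-legacy at main[4]=dev[6], then ci-fix at main[5]=dev[7], then rm-legacy at main[7]=dev[9], then perf-cache at main[8]=dev[11] — 6 commits in the same relative order in both. dp[9][12] = 6 confirms this is the maximum.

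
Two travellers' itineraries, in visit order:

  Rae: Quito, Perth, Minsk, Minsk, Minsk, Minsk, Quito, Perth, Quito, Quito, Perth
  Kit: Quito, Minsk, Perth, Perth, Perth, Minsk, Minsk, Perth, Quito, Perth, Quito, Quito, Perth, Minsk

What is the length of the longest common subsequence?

Pick Quito at Rae[1]=Kit[1] → Perth at Rae[2]=Kit[5] → Minsk at Rae[3]=Kit[6] → Minsk at Rae[4]=Kit[7] → Quito at Rae[7]=Kit[9] → Perth at Rae[8]=Kit[10] → Quito at Rae[9]=Kit[11] → Quito at Rae[10]=Kit[12] → Perth at Rae[11]=Kit[13]; all 9 stops appear in both, in order. The LCS DP gives dp[11][14] = 9, so this is optimal.

9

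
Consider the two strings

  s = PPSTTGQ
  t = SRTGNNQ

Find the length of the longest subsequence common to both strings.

4

Let dp[i][j] be the LCS length of the first i characters of s and the first j characters of t. dp[i][j] = dp[i-1][j-1]+1 when the i-th and j-th characters match, else max(dp[i-1][j], dp[i][j-1]).
    ·  S  R  T  G  N  N  Q
 ·  0  0  0  0  0  0  0  0
 P  0  0  0  0  0  0  0  0
 P  0  0  0  0  0  0  0  0
 S  0  1  1  1  1  1  1  1
 T  0  1  1  2  2  2  2  2
 T  0  1  1  2  2  2  2  2
 G  0  1  1  2  3  3  3  3
 Q  0  1  1  2  3  3  3  4
dp[7][7] = 4. One LCS (by backtracking along matches): STGQ.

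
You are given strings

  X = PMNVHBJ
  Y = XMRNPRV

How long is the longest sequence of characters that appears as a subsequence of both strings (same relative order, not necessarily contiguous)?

One common subsequence of length 3: M [2,2], N [3,4], V [4,7], and the DP table's final entry dp[7][7] is also 3, so no common subsequence is longer.

3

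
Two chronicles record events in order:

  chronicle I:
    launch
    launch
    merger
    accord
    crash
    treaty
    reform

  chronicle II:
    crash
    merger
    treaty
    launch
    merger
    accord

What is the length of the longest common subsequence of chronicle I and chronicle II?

One common subsequence of length 3: launch [2,4], then merger [3,5], then accord [4,6]. dp[7][6] = 3 confirms this is the maximum.

3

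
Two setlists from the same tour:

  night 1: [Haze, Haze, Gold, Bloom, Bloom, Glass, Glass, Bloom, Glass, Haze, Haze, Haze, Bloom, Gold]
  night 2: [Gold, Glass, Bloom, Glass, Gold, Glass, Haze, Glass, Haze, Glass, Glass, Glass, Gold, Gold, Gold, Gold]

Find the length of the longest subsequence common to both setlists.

One common subsequence of length 7: Gold at night 1[3]=night 2[1] → Bloom at night 1[5]=night 2[3] → Glass at night 1[6]=night 2[4] → Glass at night 1[7]=night 2[6] → Glass at night 1[9]=night 2[8] → Haze at night 1[10]=night 2[9] → Gold at night 1[14]=night 2[16], and the DP table's final entry dp[14][16] is also 7, so no common subsequence is longer.

7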